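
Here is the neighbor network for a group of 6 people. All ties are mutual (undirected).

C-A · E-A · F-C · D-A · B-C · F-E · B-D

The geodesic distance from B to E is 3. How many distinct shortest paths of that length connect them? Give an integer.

The shortest distance is 3. The length-3 paths are: B–C–F–E; B–C–A–E; B–D–A–E.
That gives 3 distinct shortest paths.

3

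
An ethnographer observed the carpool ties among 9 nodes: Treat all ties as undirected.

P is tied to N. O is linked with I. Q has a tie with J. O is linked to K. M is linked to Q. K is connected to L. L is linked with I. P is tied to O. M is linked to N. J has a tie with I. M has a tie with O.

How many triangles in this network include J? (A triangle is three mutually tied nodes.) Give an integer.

0

J's neighbors are I and Q, but none of them are tied to each other, so no triangle contains J.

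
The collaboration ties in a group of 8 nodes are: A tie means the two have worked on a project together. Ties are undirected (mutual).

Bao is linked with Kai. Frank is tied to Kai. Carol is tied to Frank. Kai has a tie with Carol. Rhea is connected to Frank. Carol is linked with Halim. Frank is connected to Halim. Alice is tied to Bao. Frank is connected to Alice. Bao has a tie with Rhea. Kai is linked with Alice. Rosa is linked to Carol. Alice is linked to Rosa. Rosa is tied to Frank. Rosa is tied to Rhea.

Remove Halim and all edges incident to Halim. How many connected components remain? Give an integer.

Halim's neighbors (Carol and Frank) remain reachable from one another through other ties, so the rest of the network stays in one piece.

1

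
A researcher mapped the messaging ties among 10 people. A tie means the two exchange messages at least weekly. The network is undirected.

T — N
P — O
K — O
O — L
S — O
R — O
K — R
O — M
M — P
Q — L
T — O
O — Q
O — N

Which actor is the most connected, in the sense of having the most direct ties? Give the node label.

O

Degrees — K:2, L:2, M:2, N:2, O:9, P:2, Q:2, R:2, S:1, T:2.
The maximum is 9, attained only by O.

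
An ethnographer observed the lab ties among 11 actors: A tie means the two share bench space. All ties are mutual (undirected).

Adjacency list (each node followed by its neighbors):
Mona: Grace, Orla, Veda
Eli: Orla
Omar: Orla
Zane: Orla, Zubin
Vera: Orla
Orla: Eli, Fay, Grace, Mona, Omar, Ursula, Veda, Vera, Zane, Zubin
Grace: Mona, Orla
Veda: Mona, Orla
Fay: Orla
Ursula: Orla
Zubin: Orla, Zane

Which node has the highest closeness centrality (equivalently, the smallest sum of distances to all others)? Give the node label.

Orla

Farness (sum of distances to all others) for each node — Eli:19, Fay:19, Grace:18, Mona:17, Omar:19, Orla:10, Ursula:19, Veda:18, Vera:19, Zane:18, Zubin:18.
The smallest farness is 10, for Orla, so Orla has the highest closeness.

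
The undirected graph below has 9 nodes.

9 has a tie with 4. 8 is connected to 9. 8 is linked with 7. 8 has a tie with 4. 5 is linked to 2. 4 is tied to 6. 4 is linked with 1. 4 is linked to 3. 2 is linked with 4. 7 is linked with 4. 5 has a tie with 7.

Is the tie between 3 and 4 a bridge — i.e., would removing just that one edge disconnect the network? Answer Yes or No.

Yes

Without the 3–4 edge there is no alternate route between 3 and 4, so the network disconnects. It is a bridge.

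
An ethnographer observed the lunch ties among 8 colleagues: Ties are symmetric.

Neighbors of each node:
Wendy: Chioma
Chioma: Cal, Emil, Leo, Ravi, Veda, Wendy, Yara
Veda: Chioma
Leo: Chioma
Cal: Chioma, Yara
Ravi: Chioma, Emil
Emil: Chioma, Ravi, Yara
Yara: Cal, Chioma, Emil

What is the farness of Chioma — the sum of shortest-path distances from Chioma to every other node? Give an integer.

Distances from Chioma: Cal:1, Emil:1, Leo:1, Ravi:1, Veda:1, Wendy:1, Yara:1.
Sum = 1 + 1 + 1 + 1 + 1 + 1 + 1 = 7.

7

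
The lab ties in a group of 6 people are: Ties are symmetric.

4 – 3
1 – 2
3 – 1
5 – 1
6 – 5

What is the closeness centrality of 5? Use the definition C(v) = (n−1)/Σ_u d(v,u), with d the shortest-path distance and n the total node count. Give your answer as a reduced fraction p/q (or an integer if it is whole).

5/9

Distances from 5: 1:1, 2:2, 3:2, 4:3, 6:1. Sum = 9.
n = 6, so closeness = 5/9.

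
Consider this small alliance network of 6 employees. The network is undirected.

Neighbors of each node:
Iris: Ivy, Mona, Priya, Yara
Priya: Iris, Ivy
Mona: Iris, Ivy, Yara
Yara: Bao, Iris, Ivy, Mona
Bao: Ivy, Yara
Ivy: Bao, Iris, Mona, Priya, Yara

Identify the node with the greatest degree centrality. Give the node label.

Ivy

Degrees — Bao:2, Iris:4, Ivy:5, Mona:3, Priya:2, Yara:4.
The maximum is 5, attained only by Ivy.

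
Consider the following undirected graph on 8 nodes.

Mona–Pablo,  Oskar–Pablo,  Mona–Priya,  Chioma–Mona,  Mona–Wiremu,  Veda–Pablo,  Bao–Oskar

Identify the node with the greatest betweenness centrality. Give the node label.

Unnormalized betweenness of each node: Bao:0, Chioma:0, Mona:15, Oskar:6, Pablo:14, Priya:0, Veda:0, Wiremu:0.
Mona has the largest value, 15, making it the main broker — the node through which the most shortest paths run.

Mona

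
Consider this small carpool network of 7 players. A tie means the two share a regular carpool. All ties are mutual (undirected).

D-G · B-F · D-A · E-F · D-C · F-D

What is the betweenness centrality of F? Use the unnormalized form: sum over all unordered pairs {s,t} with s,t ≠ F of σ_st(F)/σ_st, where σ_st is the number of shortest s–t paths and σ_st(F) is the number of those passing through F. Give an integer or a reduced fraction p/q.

9

Pairs whose geodesics pass through F — C–B: 1; C–E: 1; B–G: 1; B–E: 1; B–A: 1; B–D: 1; G–E: 1; E–A: 1; E–D: 1.
All other pairs contribute 0.
Summing the contributions gives betweenness(F) = 9.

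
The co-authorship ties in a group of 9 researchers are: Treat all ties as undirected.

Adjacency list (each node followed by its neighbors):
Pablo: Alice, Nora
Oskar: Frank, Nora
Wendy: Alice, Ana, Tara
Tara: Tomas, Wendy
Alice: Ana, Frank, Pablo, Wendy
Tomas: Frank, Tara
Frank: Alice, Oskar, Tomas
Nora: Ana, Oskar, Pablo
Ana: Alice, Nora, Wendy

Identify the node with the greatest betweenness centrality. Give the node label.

Alice

Unnormalized betweenness of each node: Alice:15/2, Ana:3, Frank:7, Nora:3, Oskar:2, Pablo:1/2, Tara:3/2, Tomas:2, Wendy:9/2.
Alice has the largest value, 15/2, making it the main broker — the node through which the most shortest paths run.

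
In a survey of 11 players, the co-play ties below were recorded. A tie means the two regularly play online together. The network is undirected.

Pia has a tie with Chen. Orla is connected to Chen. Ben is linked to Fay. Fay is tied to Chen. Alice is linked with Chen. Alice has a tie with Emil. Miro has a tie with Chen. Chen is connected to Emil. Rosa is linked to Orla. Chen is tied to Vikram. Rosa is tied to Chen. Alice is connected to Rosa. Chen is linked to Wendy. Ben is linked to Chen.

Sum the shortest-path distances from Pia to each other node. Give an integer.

19

Distances from Pia: Alice:2, Ben:2, Chen:1, Emil:2, Fay:2, Miro:2, Orla:2, Rosa:2, Vikram:2, Wendy:2.
Sum = 2 + 2 + 1 + 2 + 2 + 2 + 2 + 2 + 2 + 2 = 19.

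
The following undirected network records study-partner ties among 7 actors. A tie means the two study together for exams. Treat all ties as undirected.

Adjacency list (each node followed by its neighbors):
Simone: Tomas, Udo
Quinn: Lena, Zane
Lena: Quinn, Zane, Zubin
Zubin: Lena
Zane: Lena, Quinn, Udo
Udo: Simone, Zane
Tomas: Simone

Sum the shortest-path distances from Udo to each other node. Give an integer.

Distances from Udo: Lena:2, Quinn:2, Simone:1, Tomas:2, Zane:1, Zubin:3.
Sum = 2 + 2 + 1 + 2 + 1 + 3 = 11.

11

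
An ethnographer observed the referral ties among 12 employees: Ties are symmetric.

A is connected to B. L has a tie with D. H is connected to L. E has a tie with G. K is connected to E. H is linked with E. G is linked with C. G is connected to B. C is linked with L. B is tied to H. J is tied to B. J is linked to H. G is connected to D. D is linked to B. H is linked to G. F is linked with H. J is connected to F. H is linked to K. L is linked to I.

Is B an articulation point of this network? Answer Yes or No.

Removing B leaves {C, D, E, F, G, H, I, J, K, and L} with no path to {A}, so the network splits into 2 components. B is a cut vertex.

Yes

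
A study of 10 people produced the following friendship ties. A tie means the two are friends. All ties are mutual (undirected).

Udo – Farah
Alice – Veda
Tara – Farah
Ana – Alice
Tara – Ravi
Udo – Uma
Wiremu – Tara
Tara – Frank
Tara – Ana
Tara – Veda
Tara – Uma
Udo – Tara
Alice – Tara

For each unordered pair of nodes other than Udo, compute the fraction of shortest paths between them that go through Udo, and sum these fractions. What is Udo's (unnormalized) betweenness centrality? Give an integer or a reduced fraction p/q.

1/2

Pairs whose geodesics pass through Udo — Uma–Farah: 1/2.
All other pairs contribute 0.
Summing the contributions gives betweenness(Udo) = 1/2.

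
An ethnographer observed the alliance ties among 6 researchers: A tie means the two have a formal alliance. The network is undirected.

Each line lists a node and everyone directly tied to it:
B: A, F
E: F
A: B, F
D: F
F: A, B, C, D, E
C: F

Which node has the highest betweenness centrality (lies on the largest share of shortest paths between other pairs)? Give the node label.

F

Unnormalized betweenness of each node: A:0, B:0, C:0, D:0, E:0, F:9.
F has the largest value, 9, making it the main broker — the node through which the most shortest paths run.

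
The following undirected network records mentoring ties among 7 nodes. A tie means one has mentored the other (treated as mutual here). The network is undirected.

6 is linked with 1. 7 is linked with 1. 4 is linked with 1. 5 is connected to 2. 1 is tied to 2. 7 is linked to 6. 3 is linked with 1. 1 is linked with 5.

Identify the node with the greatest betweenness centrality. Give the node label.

1

Unnormalized betweenness of each node: 1:13, 2:0, 3:0, 4:0, 5:0, 6:0, 7:0.
1 has the largest value, 13, making it the main broker — the node through which the most shortest paths run.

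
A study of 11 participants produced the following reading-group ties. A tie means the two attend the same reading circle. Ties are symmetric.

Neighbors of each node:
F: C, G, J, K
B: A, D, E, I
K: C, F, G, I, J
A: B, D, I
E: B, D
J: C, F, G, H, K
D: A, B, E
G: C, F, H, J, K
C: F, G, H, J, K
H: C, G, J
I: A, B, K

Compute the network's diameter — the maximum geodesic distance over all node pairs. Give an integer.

5

Eccentricity of each node (its greatest distance to any other): A:4, B:4, C:4, D:5, E:5, F:4, G:4, H:5, I:3, J:4, K:3.
The maximum eccentricity is 5, realized for instance by the pair D–H via D – A – I – K – G – H. So the diameter is 5.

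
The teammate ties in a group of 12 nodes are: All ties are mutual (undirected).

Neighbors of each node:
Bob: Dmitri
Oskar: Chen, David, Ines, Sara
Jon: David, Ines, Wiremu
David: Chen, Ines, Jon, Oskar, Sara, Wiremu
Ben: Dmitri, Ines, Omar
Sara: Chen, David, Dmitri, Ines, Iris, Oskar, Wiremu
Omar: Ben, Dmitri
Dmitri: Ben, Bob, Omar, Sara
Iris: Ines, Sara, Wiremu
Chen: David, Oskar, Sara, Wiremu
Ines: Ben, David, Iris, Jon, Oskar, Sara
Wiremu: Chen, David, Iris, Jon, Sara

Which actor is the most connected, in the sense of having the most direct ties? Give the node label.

Degrees — Ben:3, Bob:1, Chen:4, David:6, Dmitri:4, Ines:6, Iris:3, Jon:3, Omar:2, Oskar:4, Sara:7, Wiremu:5.
The maximum is 7, attained only by Sara.

Sara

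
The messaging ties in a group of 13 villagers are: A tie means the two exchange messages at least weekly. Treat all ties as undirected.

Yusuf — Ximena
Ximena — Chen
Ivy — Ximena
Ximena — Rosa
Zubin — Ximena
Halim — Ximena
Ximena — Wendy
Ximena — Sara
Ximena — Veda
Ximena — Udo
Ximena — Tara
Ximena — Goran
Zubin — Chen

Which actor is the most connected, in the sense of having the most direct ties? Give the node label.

Degrees — Chen:2, Goran:1, Halim:1, Ivy:1, Rosa:1, Sara:1, Tara:1, Udo:1, Veda:1, Wendy:1, Ximena:12, Yusuf:1, Zubin:2.
The maximum is 12, attained only by Ximena.

Ximena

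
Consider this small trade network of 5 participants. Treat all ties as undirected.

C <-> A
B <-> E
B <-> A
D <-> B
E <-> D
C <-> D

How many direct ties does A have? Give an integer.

A is directly tied to B and C. That is 2 neighbors, so the degree of A is 2.

2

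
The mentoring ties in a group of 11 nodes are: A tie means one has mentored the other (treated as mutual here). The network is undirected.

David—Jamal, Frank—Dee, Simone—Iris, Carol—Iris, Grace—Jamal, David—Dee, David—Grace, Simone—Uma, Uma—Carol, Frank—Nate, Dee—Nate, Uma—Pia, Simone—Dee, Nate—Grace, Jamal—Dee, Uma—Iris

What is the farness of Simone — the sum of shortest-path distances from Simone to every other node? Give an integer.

18

Distances from Simone: Carol:2, David:2, Dee:1, Frank:2, Grace:3, Iris:1, Jamal:2, Nate:2, Pia:2, Uma:1.
Sum = 2 + 2 + 1 + 2 + 3 + 1 + 2 + 2 + 2 + 1 = 18.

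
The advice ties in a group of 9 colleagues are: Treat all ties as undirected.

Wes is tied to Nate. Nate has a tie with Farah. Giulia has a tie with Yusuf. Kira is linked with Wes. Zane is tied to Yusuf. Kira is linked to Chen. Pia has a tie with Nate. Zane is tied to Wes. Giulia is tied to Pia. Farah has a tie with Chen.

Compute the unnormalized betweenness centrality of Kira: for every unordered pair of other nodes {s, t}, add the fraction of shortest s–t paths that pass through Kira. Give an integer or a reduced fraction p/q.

Pairs whose geodesics pass through Kira — Chen–Wes: 1; Chen–Zane: 1; Chen–Yusuf: 1.
All other pairs contribute 0.
Summing the contributions gives betweenness(Kira) = 3.

3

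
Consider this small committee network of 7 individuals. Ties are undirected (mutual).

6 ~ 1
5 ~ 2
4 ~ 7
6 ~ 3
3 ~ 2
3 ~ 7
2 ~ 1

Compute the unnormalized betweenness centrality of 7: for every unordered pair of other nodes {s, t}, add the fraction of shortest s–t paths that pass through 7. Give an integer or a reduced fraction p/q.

5

Pairs whose geodesics pass through 7 — 6–4: 1; 5–4: 1; 3–4: 1; 2–4: 1; 4–1: 2/2.
All other pairs contribute 0.
Summing the contributions gives betweenness(7) = 5.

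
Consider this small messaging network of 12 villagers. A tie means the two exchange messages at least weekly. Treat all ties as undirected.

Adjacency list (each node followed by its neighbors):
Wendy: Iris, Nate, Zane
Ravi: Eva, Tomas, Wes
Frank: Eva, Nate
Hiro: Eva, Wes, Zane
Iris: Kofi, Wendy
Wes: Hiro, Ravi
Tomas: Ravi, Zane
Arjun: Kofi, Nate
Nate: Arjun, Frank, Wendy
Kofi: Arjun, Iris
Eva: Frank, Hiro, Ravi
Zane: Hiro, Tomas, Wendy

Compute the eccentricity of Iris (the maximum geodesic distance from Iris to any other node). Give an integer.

Distances from Iris: Arjun:2, Eva:4, Frank:3, Hiro:3, Kofi:1, Nate:2, Ravi:4, Tomas:3, Wendy:1, Wes:4, Zane:2.
The largest is 4 (to Wes, Eva, and Ravi), so the eccentricity of Iris is 4.

4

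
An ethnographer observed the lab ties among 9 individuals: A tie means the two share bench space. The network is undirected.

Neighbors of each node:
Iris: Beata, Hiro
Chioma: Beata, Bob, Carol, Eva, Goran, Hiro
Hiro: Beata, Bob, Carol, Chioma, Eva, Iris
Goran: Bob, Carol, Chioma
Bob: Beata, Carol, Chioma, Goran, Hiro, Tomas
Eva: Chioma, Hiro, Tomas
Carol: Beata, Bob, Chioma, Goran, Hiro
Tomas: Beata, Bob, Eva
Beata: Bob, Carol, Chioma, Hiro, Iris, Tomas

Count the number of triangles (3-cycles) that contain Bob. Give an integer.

Bob's neighbors: Beata, Carol, Chioma, Goran, Hiro, and Tomas.
Neighbor pairs that are themselves tied: Bob–Beata–Carol; Bob–Beata–Chioma; Bob–Beata–Hiro; Bob–Beata–Tomas; Bob–Carol–Chioma; Bob–Carol–Goran; Bob–Carol–Hiro; Bob–Chioma–Goran; Bob–Chioma–Hiro. Each forms one triangle with Bob, for 9 in total.

9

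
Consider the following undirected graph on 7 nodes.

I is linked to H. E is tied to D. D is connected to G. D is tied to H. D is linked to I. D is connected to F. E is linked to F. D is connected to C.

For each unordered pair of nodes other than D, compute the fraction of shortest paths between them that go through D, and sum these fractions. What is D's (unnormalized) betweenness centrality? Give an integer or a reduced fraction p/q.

Pairs whose geodesics pass through D — I–F: 1; I–C: 1; I–G: 1; I–E: 1; H–F: 1; H–C: 1; H–G: 1; H–E: 1; F–C: 1; F–G: 1; C–G: 1; C–E: 1; G–E: 1.
All other pairs contribute 0.
Summing the contributions gives betweenness(D) = 13.

13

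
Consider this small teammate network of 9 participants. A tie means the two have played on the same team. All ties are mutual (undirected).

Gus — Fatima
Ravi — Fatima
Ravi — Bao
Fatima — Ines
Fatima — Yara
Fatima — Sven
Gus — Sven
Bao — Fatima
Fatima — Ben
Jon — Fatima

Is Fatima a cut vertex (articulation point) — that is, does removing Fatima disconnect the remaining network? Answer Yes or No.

Removing Fatima leaves {Gus and Sven} with no path to {Jon}, so the network splits into 6 components. Fatima is a cut vertex.

Yes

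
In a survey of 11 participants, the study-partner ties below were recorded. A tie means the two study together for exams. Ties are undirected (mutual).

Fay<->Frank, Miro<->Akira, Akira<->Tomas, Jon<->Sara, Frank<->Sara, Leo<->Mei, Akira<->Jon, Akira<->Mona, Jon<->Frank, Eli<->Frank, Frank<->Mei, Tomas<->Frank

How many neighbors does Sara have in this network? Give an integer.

2

Sara is directly tied to Frank and Jon. That is 2 neighbors, so the degree of Sara is 2.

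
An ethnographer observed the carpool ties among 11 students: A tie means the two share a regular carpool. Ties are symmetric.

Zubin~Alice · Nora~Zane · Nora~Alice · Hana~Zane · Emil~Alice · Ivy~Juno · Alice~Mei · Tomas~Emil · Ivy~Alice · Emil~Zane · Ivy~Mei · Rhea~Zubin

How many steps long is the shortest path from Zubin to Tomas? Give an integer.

One shortest route is Zubin – Alice – Emil – Tomas, which uses 3 edges, and at distance 2 from Zubin we only reach {Emil, Ivy, Mei, Nora}, which does not include Tomas. So d(Zubin,Tomas) = 3.

3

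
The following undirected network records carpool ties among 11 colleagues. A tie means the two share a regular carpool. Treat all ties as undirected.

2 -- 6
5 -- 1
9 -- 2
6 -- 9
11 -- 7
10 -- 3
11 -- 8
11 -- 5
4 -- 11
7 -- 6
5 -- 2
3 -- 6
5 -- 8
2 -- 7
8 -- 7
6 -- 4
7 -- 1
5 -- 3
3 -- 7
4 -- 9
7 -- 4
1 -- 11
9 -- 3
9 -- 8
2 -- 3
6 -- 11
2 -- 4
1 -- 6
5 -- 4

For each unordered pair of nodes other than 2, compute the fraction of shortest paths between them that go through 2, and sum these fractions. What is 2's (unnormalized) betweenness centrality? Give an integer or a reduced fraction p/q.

Pairs whose geodesics pass through 2 — 9–5: 1/4; 9–7: 1/5; 3–4: 1/5; 5–6: 1/5; 5–7: 1/6; 4–10: 1/5.
All other pairs contribute 0.
Summing the contributions gives betweenness(2) = 73/60.

73/60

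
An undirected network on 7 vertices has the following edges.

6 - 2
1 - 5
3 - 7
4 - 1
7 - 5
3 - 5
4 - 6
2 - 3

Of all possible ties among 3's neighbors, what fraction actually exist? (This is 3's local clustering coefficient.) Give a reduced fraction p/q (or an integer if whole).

1/3

3's neighbors: 2, 5, and 7 (k = 3).
Possible neighbor pairs: C(3,2) = 3. Edges among them: 5–7 → e = 1.
Clustering(3) = 1/3.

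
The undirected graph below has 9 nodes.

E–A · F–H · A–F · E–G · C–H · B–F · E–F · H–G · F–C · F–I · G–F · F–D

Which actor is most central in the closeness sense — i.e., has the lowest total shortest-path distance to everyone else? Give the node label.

F

Farness (sum of distances to all others) for each node — A:14, B:15, C:14, D:15, E:13, F:8, G:13, H:13, I:15.
The smallest farness is 8, for F, so F has the highest closeness.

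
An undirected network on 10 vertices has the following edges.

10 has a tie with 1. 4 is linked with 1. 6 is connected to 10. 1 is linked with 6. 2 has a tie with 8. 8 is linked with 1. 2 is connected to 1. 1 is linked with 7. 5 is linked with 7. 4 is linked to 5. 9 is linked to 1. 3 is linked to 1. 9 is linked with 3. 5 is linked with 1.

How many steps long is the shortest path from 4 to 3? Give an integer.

One shortest route is 4 – 1 – 3, which uses 2 edges, and 4 and 3 are not directly tied, so nothing shorter exists. So d(4,3) = 2.

2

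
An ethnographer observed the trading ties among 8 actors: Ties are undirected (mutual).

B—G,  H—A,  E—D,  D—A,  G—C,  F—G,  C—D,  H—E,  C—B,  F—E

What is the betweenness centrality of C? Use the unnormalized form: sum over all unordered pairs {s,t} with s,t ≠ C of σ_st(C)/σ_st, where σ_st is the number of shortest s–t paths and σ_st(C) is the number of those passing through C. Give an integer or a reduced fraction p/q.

Pairs whose geodesics pass through C — D–G: 1; D–B: 1; A–G: 1; A–B: 1; H–B: 2/3; E–B: 1/2.
All other pairs contribute 0.
Summing the contributions gives betweenness(C) = 31/6.

31/6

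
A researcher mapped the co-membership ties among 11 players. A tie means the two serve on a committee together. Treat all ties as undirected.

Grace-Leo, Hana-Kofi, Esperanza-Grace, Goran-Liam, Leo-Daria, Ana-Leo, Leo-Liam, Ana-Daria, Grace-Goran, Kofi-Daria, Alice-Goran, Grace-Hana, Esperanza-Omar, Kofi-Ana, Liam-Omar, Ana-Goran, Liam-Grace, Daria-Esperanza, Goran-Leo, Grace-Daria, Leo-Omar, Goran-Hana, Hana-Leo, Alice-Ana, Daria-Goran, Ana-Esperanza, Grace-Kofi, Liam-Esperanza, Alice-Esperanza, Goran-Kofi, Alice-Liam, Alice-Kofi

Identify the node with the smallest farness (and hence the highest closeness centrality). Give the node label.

Farness (sum of distances to all others) for each node — Alice:15, Ana:14, Daria:14, Esperanza:14, Goran:12, Grace:13, Hana:16, Kofi:15, Leo:13, Liam:14, Omar:18.
The smallest farness is 12, for Goran, so Goran has the highest closeness.

Goran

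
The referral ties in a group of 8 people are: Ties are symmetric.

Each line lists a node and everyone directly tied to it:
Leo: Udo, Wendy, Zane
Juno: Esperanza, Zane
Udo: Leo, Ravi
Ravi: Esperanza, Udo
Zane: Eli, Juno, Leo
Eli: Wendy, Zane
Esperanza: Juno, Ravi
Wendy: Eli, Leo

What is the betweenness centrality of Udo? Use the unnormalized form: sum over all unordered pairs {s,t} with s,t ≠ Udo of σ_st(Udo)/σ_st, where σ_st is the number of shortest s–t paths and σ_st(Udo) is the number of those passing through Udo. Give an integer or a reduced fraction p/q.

4

Pairs whose geodesics pass through Udo — Ravi–Leo: 1; Ravi–Wendy: 1; Ravi–Eli: 2/3; Ravi–Zane: 1/2; Leo–Esperanza: 1/2; Wendy–Esperanza: 1/3.
All other pairs contribute 0.
Summing the contributions gives betweenness(Udo) = 4.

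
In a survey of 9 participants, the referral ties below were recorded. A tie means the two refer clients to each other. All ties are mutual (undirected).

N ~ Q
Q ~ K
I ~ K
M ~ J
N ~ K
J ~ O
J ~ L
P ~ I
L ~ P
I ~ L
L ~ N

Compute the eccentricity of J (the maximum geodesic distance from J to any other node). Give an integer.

Distances from J: I:2, K:3, L:1, M:1, N:2, O:1, P:2, Q:3.
The largest is 3 (to K and Q), so the eccentricity of J is 3.

3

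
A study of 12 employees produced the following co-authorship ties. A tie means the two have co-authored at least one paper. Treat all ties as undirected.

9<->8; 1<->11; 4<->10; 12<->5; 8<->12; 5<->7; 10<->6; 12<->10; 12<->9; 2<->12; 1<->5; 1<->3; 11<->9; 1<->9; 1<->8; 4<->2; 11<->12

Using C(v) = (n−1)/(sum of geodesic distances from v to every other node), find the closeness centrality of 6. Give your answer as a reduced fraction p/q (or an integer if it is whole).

1/3

Distances from 6: 1:4, 2:3, 3:5, 4:2, 5:3, 7:4, 8:3, 9:3, 10:1, 11:3, 12:2. Sum = 33.
n = 12, so closeness = 11/33 = 1/3.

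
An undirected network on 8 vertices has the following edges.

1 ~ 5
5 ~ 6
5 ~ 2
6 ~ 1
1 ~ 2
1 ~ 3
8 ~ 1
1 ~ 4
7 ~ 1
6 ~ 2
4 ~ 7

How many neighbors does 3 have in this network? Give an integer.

3 is directly tied to 1. That is 1 neighbor, so the degree of 3 is 1.

1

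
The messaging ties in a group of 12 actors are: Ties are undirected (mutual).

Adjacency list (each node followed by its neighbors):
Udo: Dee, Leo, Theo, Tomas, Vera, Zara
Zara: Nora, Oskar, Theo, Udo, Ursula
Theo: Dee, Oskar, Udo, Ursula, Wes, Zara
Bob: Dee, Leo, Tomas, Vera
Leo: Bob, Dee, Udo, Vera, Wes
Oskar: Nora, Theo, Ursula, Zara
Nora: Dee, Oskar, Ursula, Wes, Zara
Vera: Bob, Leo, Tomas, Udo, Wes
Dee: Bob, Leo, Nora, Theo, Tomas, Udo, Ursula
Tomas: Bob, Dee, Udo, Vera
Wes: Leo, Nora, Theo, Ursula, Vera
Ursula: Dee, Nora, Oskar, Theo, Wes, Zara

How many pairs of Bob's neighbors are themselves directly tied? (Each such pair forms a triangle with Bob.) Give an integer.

Bob's neighbors: Dee, Leo, Tomas, and Vera.
Neighbor pairs that are themselves tied: Bob–Dee–Leo; Bob–Dee–Tomas; Bob–Leo–Vera; Bob–Tomas–Vera. Each forms one triangle with Bob, for 4 in total.

4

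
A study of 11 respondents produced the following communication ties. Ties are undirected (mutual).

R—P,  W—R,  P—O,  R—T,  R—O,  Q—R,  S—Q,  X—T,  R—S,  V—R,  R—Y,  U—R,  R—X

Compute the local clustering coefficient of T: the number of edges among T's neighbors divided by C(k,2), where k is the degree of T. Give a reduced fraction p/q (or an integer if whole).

1

T's neighbors: R and X (k = 2).
Possible neighbor pairs: C(2,2) = 1. Edges among them: R–X → e = 1.
Clustering(T) = 1/1.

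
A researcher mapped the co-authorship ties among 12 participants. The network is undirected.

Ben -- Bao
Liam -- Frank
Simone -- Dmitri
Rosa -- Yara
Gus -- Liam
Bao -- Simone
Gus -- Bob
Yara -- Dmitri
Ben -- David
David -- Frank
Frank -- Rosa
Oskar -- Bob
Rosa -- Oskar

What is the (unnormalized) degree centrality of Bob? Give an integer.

2

Bob is directly tied to Gus and Oskar. That is 2 neighbors, so the degree of Bob is 2.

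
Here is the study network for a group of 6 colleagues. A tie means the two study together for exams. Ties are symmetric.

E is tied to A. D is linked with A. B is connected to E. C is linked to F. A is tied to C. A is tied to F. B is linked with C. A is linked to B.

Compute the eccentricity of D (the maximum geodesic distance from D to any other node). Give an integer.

2

Distances from D: A:1, B:2, C:2, E:2, F:2.
The largest is 2 (to C, F, E, and B), so the eccentricity of D is 2.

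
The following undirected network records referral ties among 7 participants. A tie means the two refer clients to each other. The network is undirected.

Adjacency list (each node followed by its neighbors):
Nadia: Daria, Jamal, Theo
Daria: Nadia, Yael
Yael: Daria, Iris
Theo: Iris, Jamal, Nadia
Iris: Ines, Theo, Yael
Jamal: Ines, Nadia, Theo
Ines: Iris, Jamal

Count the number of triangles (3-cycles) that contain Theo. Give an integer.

1

Theo's neighbors: Iris, Jamal, and Nadia.
Neighbor pairs that are themselves tied: Theo–Jamal–Nadia. Each forms one triangle with Theo, for 1 in total.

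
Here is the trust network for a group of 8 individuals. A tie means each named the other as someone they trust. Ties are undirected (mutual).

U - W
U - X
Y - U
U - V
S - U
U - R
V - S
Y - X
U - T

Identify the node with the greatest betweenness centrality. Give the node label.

U

Unnormalized betweenness of each node: R:0, S:0, T:0, U:19, V:0, W:0, X:0, Y:0.
U has the largest value, 19, making it the main broker — the node through which the most shortest paths run.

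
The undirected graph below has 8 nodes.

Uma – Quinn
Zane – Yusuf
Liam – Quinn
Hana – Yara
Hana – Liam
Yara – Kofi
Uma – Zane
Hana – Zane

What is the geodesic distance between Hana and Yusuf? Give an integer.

2

One shortest route is Hana – Zane – Yusuf, which uses 2 edges, and Hana and Yusuf are not directly tied, so nothing shorter exists. So d(Hana,Yusuf) = 2.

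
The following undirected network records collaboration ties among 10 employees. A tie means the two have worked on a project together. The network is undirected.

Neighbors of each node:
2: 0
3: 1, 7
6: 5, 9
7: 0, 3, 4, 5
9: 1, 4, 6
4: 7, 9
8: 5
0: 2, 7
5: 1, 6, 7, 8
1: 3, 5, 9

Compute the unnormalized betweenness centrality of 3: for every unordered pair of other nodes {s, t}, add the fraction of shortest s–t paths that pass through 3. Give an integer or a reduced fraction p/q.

3/2

Pairs whose geodesics pass through 3 — 7–1: 1/2; 0–1: 1/2; 2–1: 1/2.
All other pairs contribute 0.
Summing the contributions gives betweenness(3) = 3/2.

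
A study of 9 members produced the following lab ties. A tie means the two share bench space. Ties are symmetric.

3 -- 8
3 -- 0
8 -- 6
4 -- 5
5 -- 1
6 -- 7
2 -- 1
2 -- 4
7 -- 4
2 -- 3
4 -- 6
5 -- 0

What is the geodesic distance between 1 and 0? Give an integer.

2

One shortest route is 1 – 5 – 0, which uses 2 edges, and 1 and 0 are not directly tied, so nothing shorter exists. So d(1,0) = 2.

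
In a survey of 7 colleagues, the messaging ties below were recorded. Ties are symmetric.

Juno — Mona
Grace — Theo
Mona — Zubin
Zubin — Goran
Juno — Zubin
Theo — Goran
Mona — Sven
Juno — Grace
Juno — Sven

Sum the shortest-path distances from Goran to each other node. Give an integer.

11

Distances from Goran: Grace:2, Juno:2, Mona:2, Sven:3, Theo:1, Zubin:1.
Sum = 2 + 2 + 2 + 3 + 1 + 1 = 11.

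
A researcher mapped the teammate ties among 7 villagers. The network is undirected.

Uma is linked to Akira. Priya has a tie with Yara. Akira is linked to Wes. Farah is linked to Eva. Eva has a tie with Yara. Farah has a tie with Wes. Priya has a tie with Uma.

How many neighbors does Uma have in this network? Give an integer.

Uma is directly tied to Akira and Priya. That is 2 neighbors, so the degree of Uma is 2.

2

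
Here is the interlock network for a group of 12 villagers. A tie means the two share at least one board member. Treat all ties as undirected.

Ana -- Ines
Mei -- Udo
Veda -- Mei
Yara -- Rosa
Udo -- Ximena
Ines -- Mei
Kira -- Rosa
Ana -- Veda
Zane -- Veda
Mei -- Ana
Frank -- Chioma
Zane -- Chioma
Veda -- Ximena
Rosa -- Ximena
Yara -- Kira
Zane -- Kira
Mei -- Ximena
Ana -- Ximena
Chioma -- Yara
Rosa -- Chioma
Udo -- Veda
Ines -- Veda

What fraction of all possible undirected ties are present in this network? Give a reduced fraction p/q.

There are 22 edges and 12 nodes, so the maximum possible is C(12,2) = 66.
Density = 22/66 = 1/3.

1/3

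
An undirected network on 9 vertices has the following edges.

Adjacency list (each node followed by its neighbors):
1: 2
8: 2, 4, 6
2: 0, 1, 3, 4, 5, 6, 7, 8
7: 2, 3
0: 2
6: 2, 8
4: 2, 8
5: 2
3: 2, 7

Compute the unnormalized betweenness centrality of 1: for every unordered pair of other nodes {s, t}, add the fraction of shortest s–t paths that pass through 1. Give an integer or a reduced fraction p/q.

0

No shortest path between any pair of other nodes passes through 1.
Summing the contributions gives betweenness(1) = 0.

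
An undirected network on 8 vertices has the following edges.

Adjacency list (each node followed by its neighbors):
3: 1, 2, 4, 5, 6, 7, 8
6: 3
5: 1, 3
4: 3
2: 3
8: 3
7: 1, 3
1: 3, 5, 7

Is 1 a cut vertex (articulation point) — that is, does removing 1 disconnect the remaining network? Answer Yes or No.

No

Even without 1, every remaining node can still reach every other (the residual graph is connected), so 1 is not a cut vertex.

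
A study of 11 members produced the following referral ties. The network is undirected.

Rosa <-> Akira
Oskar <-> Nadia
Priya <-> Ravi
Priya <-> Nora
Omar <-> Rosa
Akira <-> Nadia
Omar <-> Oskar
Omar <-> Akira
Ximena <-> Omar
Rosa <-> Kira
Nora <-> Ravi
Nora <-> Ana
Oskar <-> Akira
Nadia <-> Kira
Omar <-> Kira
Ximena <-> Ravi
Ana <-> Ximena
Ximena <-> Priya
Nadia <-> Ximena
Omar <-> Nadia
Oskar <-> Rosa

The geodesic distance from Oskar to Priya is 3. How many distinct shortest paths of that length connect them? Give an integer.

2

The shortest distance is 3. The length-3 paths are: Oskar–Omar–Ximena–Priya; Oskar–Nadia–Ximena–Priya.
That gives 2 distinct shortest paths.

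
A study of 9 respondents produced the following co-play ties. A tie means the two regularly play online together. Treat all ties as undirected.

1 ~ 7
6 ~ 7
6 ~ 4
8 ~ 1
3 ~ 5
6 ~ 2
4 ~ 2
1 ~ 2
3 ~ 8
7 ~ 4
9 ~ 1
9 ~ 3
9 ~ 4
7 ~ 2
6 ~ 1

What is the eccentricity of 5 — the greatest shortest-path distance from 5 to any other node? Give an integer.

Distances from 5: 1:3, 2:4, 3:1, 4:3, 6:4, 7:4, 8:2, 9:2.
The largest is 4 (to 7, 2, and 6), so the eccentricity of 5 is 4.

4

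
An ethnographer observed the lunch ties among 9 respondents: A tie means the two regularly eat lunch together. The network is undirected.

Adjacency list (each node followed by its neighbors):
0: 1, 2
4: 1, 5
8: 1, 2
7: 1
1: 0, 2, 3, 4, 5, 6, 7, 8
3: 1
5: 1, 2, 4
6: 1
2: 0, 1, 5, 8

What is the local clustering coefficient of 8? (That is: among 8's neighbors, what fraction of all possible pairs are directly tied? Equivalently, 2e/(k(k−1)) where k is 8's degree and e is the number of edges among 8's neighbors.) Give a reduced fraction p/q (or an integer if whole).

8's neighbors: 1 and 2 (k = 2).
Possible neighbor pairs: C(2,2) = 1. Edges among them: 1–2 → e = 1.
Clustering(8) = 1/1.

1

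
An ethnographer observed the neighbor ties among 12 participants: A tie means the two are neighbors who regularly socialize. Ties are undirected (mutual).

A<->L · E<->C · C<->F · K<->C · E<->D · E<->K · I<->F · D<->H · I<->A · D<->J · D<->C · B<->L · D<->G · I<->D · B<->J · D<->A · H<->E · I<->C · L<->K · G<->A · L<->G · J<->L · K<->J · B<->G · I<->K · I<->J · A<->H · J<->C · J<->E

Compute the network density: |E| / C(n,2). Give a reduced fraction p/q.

29/66

There are 29 edges and 12 nodes, so the maximum possible is C(12,2) = 66.
Density = 29/66.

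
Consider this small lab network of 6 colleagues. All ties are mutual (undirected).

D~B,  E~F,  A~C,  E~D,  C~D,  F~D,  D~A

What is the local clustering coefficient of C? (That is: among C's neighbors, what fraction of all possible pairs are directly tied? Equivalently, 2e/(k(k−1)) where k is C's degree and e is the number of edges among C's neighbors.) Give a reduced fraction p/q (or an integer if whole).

C's neighbors: A and D (k = 2).
Possible neighbor pairs: C(2,2) = 1. Edges among them: A–D → e = 1.
Clustering(C) = 1/1.

1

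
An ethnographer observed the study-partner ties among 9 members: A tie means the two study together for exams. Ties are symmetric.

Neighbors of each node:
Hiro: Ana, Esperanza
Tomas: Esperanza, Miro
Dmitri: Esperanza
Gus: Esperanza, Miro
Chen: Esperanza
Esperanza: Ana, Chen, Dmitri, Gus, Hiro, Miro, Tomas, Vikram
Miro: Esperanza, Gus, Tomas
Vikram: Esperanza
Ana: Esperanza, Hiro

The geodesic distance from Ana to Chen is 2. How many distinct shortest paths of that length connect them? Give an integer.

The shortest distance is 2, and the only length-2 path is Ana–Esperanza–Chen. So there is exactly 1 shortest path.

1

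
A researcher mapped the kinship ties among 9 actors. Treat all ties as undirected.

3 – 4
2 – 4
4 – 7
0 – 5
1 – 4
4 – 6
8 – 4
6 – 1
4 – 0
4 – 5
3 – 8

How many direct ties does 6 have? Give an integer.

2

6 is directly tied to 1 and 4. That is 2 neighbors, so the degree of 6 is 2.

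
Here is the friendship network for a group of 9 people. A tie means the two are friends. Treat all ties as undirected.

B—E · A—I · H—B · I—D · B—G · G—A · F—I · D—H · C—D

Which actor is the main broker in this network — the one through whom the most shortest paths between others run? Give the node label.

D

Unnormalized betweenness of each node: A:5, B:19/2, C:0, D:23/2, E:0, F:0, G:9/2, H:7, I:21/2.
D has the largest value, 23/2, making it the main broker — the node through which the most shortest paths run.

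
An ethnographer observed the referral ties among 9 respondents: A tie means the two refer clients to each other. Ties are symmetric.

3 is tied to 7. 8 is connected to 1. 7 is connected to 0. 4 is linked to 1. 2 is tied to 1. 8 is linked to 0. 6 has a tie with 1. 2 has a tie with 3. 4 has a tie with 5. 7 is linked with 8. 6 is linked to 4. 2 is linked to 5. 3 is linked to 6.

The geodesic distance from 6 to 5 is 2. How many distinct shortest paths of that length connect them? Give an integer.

The shortest distance is 2, and the only length-2 path is 6–4–5. So there is exactly 1 shortest path.

1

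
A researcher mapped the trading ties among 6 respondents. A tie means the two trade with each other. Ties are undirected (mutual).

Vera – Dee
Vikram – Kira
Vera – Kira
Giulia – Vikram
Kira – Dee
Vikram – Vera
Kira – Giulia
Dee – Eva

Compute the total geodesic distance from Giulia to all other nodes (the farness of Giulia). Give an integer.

9

Distances from Giulia: Dee:2, Eva:3, Kira:1, Vera:2, Vikram:1.
Sum = 2 + 3 + 1 + 2 + 1 = 9.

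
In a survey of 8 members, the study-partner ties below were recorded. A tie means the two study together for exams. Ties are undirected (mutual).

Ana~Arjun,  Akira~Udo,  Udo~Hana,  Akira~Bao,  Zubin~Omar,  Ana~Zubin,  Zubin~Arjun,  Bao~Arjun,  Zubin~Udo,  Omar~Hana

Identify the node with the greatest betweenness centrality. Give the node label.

Unnormalized betweenness of each node: Akira:2, Ana:0, Arjun:7/2, Bao:3/2, Hana:1, Omar:3/2, Udo:6, Zubin:17/2.
Zubin has the largest value, 17/2, making it the main broker — the node through which the most shortest paths run.

Zubin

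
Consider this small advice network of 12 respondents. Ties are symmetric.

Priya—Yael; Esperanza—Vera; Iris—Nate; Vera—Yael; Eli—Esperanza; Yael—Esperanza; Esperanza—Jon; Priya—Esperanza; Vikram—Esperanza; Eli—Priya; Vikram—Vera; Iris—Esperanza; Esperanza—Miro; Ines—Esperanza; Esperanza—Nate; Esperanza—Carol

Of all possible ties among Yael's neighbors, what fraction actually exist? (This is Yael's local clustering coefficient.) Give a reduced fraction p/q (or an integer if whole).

Yael's neighbors: Esperanza, Priya, and Vera (k = 3).
Possible neighbor pairs: C(3,2) = 3. Edges among them: Esperanza–Priya, Esperanza–Vera → e = 2.
Clustering(Yael) = 2/3.

2/3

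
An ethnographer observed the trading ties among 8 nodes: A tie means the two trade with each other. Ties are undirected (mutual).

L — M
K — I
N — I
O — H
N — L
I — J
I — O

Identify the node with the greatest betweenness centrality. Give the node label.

I

Unnormalized betweenness of each node: H:0, I:17, J:0, K:0, L:6, M:0, N:10, O:6.
I has the largest value, 17, making it the main broker — the node through which the most shortest paths run.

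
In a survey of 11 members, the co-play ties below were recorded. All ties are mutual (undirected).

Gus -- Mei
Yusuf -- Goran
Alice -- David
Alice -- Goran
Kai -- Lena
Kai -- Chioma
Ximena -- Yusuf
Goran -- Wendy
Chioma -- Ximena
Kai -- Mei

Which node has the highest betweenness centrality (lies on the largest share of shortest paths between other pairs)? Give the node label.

Ximena

Unnormalized betweenness of each node: Alice:9, Chioma:24, David:0, Goran:23, Gus:0, Kai:23, Lena:0, Mei:9, Wendy:0, Ximena:25, Yusuf:24.
Ximena has the largest value, 25, making it the main broker — the node through which the most shortest paths run.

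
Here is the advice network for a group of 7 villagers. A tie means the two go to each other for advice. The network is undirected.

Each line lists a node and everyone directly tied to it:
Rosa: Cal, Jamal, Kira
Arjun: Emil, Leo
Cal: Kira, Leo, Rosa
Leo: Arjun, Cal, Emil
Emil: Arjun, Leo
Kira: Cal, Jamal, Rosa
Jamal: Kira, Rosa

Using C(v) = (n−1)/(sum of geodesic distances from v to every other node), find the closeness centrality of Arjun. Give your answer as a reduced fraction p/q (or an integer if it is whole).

3/7

Distances from Arjun: Cal:2, Emil:1, Jamal:4, Kira:3, Leo:1, Rosa:3. Sum = 14.
n = 7, so closeness = 6/14 = 3/7.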